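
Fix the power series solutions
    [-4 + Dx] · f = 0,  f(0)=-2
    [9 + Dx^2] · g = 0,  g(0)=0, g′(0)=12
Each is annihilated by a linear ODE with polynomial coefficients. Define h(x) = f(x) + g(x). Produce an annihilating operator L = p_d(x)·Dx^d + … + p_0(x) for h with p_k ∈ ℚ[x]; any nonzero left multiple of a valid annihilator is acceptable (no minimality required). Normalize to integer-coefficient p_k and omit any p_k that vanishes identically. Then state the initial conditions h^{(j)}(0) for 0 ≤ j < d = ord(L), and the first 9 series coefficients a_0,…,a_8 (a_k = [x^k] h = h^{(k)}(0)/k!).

f: a_k = -2, -8, -16, -64/3, -64/3, -256/15, -512/45, -2048/315, -1024/315, …
g: a_k = 0, 12, 0, -18, 0, 81/10, 0, -243/140, 0, …
h₀=f+g: left-lcm gives L₀, ord ≤ 3.
L = -36 + 9·Dx - 4·Dx^2 + Dx^3  (order 3).
h: a_k = -2, 4, -16, -118/3, -64/3, -269/30, -512/45, -10379/1260, -1024/315, …
ICs: h(0) = -2, h′(0) = 4, h′′(0) = -32.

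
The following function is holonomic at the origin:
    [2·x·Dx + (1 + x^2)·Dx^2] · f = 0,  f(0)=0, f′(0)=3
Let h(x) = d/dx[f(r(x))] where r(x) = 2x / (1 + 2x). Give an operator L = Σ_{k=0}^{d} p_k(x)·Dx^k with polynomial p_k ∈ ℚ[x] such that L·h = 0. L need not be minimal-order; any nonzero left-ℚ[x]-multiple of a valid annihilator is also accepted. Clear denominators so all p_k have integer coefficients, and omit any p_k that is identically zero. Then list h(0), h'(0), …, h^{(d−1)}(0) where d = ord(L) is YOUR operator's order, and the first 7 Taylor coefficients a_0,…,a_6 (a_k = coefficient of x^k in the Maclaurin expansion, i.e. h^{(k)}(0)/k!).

f: a_k = 0, 3, 0, -1, 0, 3/5, 0, …
Substitute x→r, Dx→(1/r')Dx; clear ⇒ L₀.
Differentiate: ansatz ord ≤ ord L₀ ⇒ L.
L = (4 + 16·x) + (1 + 4·x + 8·x^2)·Dx  (order 1).
h: a_k = 6, -24, 48, 0, -384, 1536, -3072, …
ICs: h(0) = 6.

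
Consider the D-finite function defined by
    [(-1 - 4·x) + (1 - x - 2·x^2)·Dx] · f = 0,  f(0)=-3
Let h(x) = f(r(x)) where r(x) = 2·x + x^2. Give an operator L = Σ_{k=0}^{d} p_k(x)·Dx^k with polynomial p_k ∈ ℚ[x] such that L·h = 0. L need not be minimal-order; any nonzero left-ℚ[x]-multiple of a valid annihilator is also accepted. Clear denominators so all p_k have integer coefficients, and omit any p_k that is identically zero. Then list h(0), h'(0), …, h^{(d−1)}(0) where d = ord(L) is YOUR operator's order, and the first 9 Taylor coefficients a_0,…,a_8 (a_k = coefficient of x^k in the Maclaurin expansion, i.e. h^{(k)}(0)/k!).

f: a_k = -3, -3, -9, -15, -33, -63, -129, -255, -513, …
Substitute x→r, Dx→(1/r')Dx; clear ⇒ L₀.
L = (2 + 16·x + 8·x^2) + (-1 + 3·x + 6·x^2 + 2·x^3)·Dx  (order 1).
h: a_k = -3, -6, -39, -156, -717, -3162, -14103, -62712, -279081, …
ICs: h(0) = -3.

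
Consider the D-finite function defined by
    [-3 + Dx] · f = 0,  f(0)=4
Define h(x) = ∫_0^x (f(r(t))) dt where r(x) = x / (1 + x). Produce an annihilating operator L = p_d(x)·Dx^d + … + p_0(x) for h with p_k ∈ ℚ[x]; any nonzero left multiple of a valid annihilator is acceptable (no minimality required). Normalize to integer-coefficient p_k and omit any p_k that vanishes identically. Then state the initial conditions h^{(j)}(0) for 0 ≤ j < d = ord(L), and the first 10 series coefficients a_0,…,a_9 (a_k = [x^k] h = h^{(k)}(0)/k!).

L = -3·Dx + (1 + 2·x + x^2)·Dx^2  (order 2).
h: a_k = 0, 4, 6, 2, -3/2, 3/10, 7/20, -69/140, 411/1120, -541/3360, …
ICs: h(0) = 0, h′(0) = 4.

f: a_k = 4, 12, 18, 18, 27/2, 81/10, 81/20, 243/140, 729/1120, 243/1120, …
f∘r: x↦r, Dx↦Dx/r' in L_f ⇒ L₀.
h=∫₀ˣh₀: take L = L₀·Dx.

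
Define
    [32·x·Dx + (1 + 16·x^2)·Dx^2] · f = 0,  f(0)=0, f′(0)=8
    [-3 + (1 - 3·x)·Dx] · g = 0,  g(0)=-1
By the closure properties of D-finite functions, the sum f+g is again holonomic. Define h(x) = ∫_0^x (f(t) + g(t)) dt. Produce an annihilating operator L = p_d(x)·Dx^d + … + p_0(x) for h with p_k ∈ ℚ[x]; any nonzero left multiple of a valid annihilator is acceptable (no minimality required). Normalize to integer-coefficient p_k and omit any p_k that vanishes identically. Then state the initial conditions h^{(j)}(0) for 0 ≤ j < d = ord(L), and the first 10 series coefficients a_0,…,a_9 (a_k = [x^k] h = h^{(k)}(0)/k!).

f: a_k = 0, 8, 0, -128/3, 0, 2048/5, 0, -32768/7, 0, 524288/9, …
g: a_k = -1, -3, -9, -27, -81, -243, -729, -2187, -6561, -19683, …
Weyl lclm of L_f,L_g ⇒ L₀ (ord ≤ 3).
Integrate: L := L₀·Dx.
L = (96 - 1152·x - 4608·x^2)·Dx^2 + (-43 + 96·x - 240·x^2 - 4608·x^3)·Dx^3 + (3 + 7·x + 112·x^3 - 768·x^4)·Dx^4  (order 4).
h: a_k = 0, -1, 5/2, -3, -209/12, -81/5, 833/30, -729/7, -48077/56, -729, …
ICs: h(0) = 0, h′(0) = -1, h′′(0) = 5, h′′′(0) = -18.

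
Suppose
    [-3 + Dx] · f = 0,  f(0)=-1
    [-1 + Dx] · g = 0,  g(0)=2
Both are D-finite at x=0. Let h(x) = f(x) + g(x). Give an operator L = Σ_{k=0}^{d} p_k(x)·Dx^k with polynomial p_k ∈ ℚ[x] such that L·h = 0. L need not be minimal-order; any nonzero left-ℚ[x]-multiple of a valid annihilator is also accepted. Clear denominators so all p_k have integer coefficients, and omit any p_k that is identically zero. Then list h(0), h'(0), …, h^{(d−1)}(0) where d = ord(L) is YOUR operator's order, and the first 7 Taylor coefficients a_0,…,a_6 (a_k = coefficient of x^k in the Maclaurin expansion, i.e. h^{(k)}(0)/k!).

L = 3 - 4·Dx + Dx^2  (order 2).
h: a_k = 1, -1, -7/2, -25/6, -79/24, -241/120, -727/720, …
ICs: h(0) = 1, h′(0) = -1.

f: a_k = -1, -3, -9/2, -9/2, -27/8, -81/40, -81/80, …
g: a_k = 2, 2, 1, 1/3, 1/12, 1/60, 1/360, …
Weyl lclm of L_f,L_g ⇒ L₀ (ord ≤ 2).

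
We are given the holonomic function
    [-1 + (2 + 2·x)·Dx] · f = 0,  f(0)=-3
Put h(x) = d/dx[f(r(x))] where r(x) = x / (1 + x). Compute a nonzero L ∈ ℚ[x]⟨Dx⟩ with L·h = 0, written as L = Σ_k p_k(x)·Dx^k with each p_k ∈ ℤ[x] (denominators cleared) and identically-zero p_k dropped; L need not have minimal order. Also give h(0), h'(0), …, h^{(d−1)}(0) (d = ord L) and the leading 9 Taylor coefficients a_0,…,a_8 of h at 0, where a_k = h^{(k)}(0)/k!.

L = (-5 - 8·x) + (-2 - 6·x - 4·x^2)·Dx  (order 1).
h: a_k = -3/2, 15/4, -117/16, 423/32, -5985/256, 21177/512, -151305/2048, 547383/4096, -16043481/65536, …
ICs: h(0) = -3/2.

f: a_k = -3, -3/2, 3/8, -3/16, 15/128, -21/256, 63/1024, -99/2048, 1287/32768, …
Change of var in L_f (x↦r) gives L₀.
Differentiate: ansatz ord ≤ ord L₀ ⇒ L.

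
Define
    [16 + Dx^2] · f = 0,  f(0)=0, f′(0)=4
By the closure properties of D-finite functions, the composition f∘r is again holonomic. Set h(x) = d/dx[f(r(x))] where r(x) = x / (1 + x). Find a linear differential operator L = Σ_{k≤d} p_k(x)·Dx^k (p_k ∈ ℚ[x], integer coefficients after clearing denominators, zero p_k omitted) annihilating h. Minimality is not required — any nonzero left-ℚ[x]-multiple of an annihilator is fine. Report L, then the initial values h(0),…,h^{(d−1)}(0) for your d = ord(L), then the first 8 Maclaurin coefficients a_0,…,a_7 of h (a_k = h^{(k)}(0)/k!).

f: a_k = 0, 4, 0, -32/3, 0, 128/15, 0, -1024/315, …
Substitute x→r, Dx→(1/r')Dx; clear ⇒ L₀.
h=h₀': d/dx-closure on L₀ ⇒ L.
L = (22 + 12·x + 6·x^2) + (6 + 18·x + 18·x^2 + 6·x^3)·Dx + (1 + 4·x + 6·x^2 + 4·x^3 + x^4)·Dx^2  (order 2).
h: a_k = 4, -8, -20, 112, -772/3, 360, -9844/45, -20128/45, …
ICs: h(0) = 4, h′(0) = -8.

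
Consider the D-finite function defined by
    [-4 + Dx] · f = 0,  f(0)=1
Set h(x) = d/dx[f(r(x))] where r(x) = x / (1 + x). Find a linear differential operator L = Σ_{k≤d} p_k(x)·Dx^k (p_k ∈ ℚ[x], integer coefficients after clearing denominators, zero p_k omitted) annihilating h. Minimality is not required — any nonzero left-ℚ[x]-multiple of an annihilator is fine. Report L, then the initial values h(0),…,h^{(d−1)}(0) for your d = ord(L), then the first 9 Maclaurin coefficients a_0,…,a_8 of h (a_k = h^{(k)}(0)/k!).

L = (2 - 2·x) + (-1 - 2·x - x^2)·Dx  (order 1).
h: a_k = 4, 8, -4, -16/3, 28/3, -88/15, -68/45, 2528/315, -3316/315, …
ICs: h(0) = 4.

f: a_k = 1, 4, 8, 32/3, 32/3, 128/15, 256/45, 1024/315, 512/315, …
L₀ from L_f via x↦r, Dx↦r'^{-1}Dx.
Differentiate: ansatz ord ≤ ord L₀ ⇒ L.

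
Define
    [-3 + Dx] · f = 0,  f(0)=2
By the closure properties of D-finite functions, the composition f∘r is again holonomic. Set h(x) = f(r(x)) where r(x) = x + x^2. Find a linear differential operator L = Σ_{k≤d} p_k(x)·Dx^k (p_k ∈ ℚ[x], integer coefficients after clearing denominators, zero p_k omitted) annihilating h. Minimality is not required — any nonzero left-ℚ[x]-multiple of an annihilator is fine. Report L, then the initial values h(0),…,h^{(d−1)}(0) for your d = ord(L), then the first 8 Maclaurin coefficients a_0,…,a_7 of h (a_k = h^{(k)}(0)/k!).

f: a_k = 2, 6, 9, 9, 27/4, 81/20, 81/40, 243/280, …
Substitute x→r, Dx→(1/r')Dx; clear ⇒ L₀.
L = (-3 - 6·x) + Dx  (order 1).
h: a_k = 2, 6, 15, 27, 171/4, 1161/20, 2871/40, 4509/56, …
ICs: h(0) = 2.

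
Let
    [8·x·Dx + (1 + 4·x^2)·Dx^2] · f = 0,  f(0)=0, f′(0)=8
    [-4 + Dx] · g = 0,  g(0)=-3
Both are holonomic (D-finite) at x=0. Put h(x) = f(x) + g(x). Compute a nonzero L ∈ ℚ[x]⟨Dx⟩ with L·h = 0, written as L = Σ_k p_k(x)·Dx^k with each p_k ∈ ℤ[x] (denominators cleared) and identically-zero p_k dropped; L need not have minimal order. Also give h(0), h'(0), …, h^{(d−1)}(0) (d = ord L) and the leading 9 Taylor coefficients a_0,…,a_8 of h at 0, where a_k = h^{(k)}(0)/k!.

L = (8 - 32·x - 96·x^2 - 128·x^3)·Dx + (-6 - 8·x^2 - 64·x^4)·Dx^2 + (1 + 2·x + 8·x^2 + 8·x^3 + 16·x^4)·Dx^3  (order 3).
h: a_k = -3, -4, -24, -128/3, -32, 0, -256/15, -8704/105, -512/105, …
ICs: h(0) = -3, h′(0) = -4, h′′(0) = -48.

f: a_k = 0, 8, 0, -32/3, 0, 128/5, 0, -512/7, 0, …
g: a_k = -3, -12, -24, -32, -32, -128/5, -256/15, -1024/105, -512/105, …
f+g: L₀ = lclm(L_f,L_g), ord ≤ 2+1.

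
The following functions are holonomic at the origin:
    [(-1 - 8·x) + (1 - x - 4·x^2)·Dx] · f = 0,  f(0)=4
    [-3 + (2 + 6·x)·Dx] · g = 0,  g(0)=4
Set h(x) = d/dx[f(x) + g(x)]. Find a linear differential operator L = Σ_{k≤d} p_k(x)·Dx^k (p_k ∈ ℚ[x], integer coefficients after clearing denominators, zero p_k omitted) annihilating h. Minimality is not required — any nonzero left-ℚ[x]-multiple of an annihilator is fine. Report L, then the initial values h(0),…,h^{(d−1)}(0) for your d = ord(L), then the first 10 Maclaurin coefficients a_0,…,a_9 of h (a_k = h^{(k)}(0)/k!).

f: a_k = 4, 4, 20, 36, 116, 260, 724, 1764, 4660, 11716, …
g: a_k = 4, 6, -9/2, 27/4, -405/32, 1701/64, -15309/256, 72171/512, -2814669/8192, 14073345/16384, …
f+g: L₀ = lclm(L_f,L_g), ord ≤ 1+1.
h=h₀': d/dx-closure on L₀ ⇒ L.
L = (-594 - 4230·x - 12960·x^2 - 14400·x^3 - 17280·x^4) + (-189 - 3054·x - 16389·x^2 - 38544·x^3 - 55440·x^4 - 51840·x^5)·Dx + (46 + 350·x + 794·x^2 - 198·x^3 - 5376·x^4 - 13920·x^5 - 11520·x^6)·Dx^2  (order 2).
h: a_k = 10, 31, 513/4, 3307/8, 91705/64, 510105/128, 6827373/512, 35360051/1024, 1854254601/16384, 9229313485/32768, …
ICs: h(0) = 10, h′(0) = 31.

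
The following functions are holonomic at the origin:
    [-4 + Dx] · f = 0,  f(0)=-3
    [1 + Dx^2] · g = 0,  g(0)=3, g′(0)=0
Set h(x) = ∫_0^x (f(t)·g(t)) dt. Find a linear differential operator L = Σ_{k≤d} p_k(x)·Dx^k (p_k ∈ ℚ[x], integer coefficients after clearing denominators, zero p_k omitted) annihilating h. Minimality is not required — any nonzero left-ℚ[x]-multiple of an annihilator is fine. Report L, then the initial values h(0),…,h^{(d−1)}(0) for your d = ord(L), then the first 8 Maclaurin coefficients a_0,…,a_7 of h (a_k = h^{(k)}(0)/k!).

f: a_k = -3, -12, -24, -32, -32, -128/5, -256/15, -1024/105, …
g: a_k = 3, 0, -3/2, 0, 1/8, 0, -1/240, 0, …
h₀=f·g: eliminate ⇒ L₀, order ≤ 1·2.
Integrate: L := L₀·Dx.
L = 17·Dx - 8·Dx^2 + Dx^3  (order 3).
h: a_k = 0, -9, -18, -45/2, -39/2, -483/40, -101/20, -99/112, …
ICs: h(0) = 0, h′(0) = -9, h′′(0) = -36.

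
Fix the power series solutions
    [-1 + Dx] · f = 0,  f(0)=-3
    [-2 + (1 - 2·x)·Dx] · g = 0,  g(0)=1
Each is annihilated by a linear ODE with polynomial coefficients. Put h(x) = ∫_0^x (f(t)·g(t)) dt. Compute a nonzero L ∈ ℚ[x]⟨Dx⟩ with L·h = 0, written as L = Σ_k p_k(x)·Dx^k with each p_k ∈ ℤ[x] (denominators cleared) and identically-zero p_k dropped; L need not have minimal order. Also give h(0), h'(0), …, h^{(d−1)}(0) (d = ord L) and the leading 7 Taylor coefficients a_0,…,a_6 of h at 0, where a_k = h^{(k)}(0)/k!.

f: a_k = -3, -3, -3/2, -1/2, -1/8, -1/40, -1/240, …
g: a_k = 1, 2, 4, 8, 16, 32, 64, …
Product ⇒ symmetric product L₀, ord ≤ 1.
Integrate: L := L₀·Dx.
L = (3 - 2·x)·Dx + (-1 + 2·x)·Dx^2  (order 2).
h: a_k = 0, -3, -9/2, -13/2, -79/8, -633/40, -6331/240, …
ICs: h(0) = 0, h′(0) = -3.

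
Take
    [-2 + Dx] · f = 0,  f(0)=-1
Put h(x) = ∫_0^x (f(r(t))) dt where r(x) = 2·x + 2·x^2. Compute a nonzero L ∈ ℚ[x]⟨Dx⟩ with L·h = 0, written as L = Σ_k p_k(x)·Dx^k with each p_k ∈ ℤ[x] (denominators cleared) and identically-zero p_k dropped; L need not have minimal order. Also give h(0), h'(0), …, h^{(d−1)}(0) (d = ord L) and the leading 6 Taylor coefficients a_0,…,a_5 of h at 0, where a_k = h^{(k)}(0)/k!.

f: a_k = -1, -2, -2, -4/3, -2/3, -4/15, …
L₀ from L_f via x↦r, Dx↦r'^{-1}Dx.
h=∫h₀ ⇒ L = L₀·Dx.
L = (-4 - 8·x)·Dx + Dx^2  (order 2).
h: a_k = 0, -1, -2, -4, -20/3, -152/15, …
ICs: h(0) = 0, h′(0) = -1.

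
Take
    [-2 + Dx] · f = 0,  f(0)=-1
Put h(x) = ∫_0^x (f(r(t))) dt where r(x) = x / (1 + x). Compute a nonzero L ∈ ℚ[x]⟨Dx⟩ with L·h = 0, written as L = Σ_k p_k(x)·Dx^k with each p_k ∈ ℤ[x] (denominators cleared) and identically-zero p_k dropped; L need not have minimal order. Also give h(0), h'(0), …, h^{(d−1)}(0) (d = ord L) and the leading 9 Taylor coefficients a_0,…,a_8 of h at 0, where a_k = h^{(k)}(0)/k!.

L = -2·Dx + (1 + 2·x + x^2)·Dx^2  (order 2).
h: a_k = 0, -1, -1, 0, 1/6, -2/15, 1/15, -4/315, -5/252, …
ICs: h(0) = 0, h′(0) = -1.

f: a_k = -1, -2, -2, -4/3, -2/3, -4/15, -4/45, -8/315, -2/315, …
Change of var in L_f (x↦r) gives L₀.
h=∫₀ˣh₀: take L = L₀·Dx.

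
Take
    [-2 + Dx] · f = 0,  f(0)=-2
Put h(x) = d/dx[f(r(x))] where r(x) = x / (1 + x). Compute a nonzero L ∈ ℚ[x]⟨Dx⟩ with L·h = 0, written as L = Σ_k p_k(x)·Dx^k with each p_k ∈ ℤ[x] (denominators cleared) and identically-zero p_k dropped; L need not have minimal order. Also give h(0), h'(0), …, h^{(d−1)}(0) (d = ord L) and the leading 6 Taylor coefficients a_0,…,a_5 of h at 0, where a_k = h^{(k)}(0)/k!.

f: a_k = -2, -4, -4, -8/3, -4/3, -8/15, …
f∘r: x↦r, Dx↦Dx/r' in L_f ⇒ L₀.
Differentiate: ansatz ord ≤ ord L₀ ⇒ L.
L = -2·x + (-1 - 2·x - x^2)·Dx  (order 1).
h: a_k = -4, 0, 4, -16/3, 4, -16/15, …
ICs: h(0) = -4.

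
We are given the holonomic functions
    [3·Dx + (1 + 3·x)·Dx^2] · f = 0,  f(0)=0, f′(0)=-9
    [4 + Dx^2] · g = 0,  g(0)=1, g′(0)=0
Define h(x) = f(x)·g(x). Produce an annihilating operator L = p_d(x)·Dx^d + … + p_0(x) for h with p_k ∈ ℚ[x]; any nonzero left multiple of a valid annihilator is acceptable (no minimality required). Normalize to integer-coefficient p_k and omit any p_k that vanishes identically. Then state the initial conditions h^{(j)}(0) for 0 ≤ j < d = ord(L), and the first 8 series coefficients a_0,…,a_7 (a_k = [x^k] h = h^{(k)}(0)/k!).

f: a_k = 0, -9, 27/2, -27, 243/4, -729/5, 729/2, -6561/7, …
g: a_k = 1, 0, -2, 0, 2/3, 0, -4/45, 0, …
f·g: L₀ = L_f ⊗_s L_g, ord ≤ 2·2.
L = (-1112 - 1248·x + 7344·x^2 + 27648·x^3 + 20736·x^4) + (-48 + 2160·x + 10368·x^2 + 10368·x^3)·Dx + (-250 + 240·x + 4968·x^2 + 13824·x^3 + 10368·x^4)·Dx^2 + (-12 + 540·x + 2592·x^2 + 2592·x^3)·Dx^3 + (7 + 138·x + 783·x^2 + 1728·x^3 + 1296·x^4)·Dx^4  (order 4).
h: a_k = 0, -9, 27/2, -9, 135/4, -489/5, 252, -23201/35, …
ICs: h(0) = 0, h′(0) = -9, h′′(0) = 27, h′′′(0) = -54.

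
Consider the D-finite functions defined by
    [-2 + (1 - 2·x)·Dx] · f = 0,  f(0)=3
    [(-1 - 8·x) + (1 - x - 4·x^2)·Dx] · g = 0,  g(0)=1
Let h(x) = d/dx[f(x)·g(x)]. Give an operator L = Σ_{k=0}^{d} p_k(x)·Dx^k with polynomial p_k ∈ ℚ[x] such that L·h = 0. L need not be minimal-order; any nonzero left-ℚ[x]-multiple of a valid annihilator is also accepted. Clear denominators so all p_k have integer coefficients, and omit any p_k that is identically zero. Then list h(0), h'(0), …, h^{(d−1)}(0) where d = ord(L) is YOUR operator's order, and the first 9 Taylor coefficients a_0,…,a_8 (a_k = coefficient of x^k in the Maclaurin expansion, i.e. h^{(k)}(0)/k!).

L = (22 - 12·x - 120·x^2 - 256·x^3 + 768·x^4) + (-3 + 5·x + 42·x^2 - 88·x^3 - 80·x^4 + 192·x^5)·Dx  (order 1).
h: a_k = 9, 66, 279, 1092, 3705, 12150, 37611, 113928, 335421, …
ICs: h(0) = 9.

f: a_k = 3, 6, 12, 24, 48, 96, 192, 384, 768, …
g: a_k = 1, 1, 5, 9, 29, 65, 181, 441, 1165, …
Product ⇒ symmetric product L₀, ord ≤ 1.
h=h₀': d/dx-closure on L₀ ⇒ L.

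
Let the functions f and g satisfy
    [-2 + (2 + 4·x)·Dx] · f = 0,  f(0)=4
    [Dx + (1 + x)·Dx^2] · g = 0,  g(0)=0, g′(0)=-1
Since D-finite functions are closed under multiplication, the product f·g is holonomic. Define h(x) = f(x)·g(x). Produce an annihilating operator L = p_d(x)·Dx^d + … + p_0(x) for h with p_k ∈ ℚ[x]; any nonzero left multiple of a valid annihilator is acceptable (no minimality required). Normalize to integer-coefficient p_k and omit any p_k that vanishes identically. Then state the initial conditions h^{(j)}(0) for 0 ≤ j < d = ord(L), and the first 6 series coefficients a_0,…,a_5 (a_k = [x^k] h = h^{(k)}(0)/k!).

L = (2 + x) + (-1 - 2·x)·Dx + (1 + 5·x + 8·x^2 + 4·x^3)·Dx^2  (order 2).
h: a_k = 0, -4, -2, 8/3, -10/3, 131/30, …
ICs: h(0) = 0, h′(0) = -4.

f: a_k = 4, 4, -2, 2, -5/2, 7/2, …
g: a_k = 0, -1, 1/2, -1/3, 1/4, -1/5, …
f·g: L₀ = L_f ⊗_s L_g, ord ≤ 1·2.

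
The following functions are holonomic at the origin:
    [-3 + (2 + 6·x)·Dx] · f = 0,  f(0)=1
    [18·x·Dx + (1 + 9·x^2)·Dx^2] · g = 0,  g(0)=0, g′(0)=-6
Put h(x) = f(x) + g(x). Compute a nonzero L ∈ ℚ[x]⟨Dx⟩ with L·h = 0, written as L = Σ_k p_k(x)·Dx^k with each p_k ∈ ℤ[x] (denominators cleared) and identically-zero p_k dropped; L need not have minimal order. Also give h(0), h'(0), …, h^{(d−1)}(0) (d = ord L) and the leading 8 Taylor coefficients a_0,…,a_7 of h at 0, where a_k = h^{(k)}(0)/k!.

L = (-36 - 270·x + 972·x^2 + 1458·x^3)·Dx + (-33 - 144·x + 270·x^2 + 3888·x^3 + 5103·x^4)·Dx^2 + (-2 + 18·x + 108·x^2 + 324·x^3 + 1134·x^4 + 1458·x^5)·Dx^3  (order 3).
h: a_k = 1, -9/2, -9/8, 315/16, -405/128, -115911/1280, -15309/1024, 9463149/14336, …
ICs: h(0) = 1, h′(0) = -9/2, h′′(0) = -9/4.

f: a_k = 1, 3/2, -9/8, 27/16, -405/128, 1701/256, -15309/1024, 72171/2048, …
g: a_k = 0, -6, 0, 18, 0, -486/5, 0, 4374/7, …
L₀ := lclm(L_f,L_g); ord L₀ ≤ 1+2.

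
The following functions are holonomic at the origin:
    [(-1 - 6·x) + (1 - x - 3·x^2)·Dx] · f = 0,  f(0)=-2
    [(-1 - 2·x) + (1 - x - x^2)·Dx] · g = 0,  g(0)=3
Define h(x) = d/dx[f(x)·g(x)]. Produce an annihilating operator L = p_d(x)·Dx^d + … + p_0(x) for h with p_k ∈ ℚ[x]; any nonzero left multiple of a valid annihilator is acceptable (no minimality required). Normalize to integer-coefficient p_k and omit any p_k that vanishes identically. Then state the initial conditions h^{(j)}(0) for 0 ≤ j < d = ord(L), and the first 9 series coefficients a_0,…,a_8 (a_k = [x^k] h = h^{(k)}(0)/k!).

f: a_k = -2, -2, -8, -14, -38, -80, -194, -434, -1016, …
g: a_k = 3, 3, 6, 9, 15, 24, 39, 63, 102, …
h₀=f·g: eliminate ⇒ L₀, order ≤ 1·1.
Derive L from L₀ (diff closure).
L = (7 + 6·x - 15·x^2 - 108·x^3 + 15·x^4 + 180·x^5 + 90·x^6) + (-1 - x + 15·x^2 - x^3 - 45·x^4 - 3·x^5 + 42·x^6 + 18·x^7)·Dx  (order 1).
h: a_k = -12, -84, -288, -1008, -2940, -8532, -23184, -62256, -162432, …
ICs: h(0) = -12.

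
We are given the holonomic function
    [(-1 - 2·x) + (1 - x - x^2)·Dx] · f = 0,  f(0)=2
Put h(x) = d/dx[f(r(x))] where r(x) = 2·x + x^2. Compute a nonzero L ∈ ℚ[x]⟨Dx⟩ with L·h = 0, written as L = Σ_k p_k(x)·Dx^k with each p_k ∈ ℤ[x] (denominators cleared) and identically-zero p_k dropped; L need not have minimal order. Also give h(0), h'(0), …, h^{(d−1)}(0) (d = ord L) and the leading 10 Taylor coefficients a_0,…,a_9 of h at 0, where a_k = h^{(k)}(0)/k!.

L = (9 + 42·x + 105·x^2 + 164·x^3 + 141·x^4 + 60·x^5 + 10·x^6) + (-1 - 3·x + 9·x^2 + 39·x^3 + 55·x^4 + 39·x^5 + 14·x^6 + 2·x^7)·Dx  (order 1).
h: a_k = 4, 36, 192, 944, 4340, 19140, 82096, 344912, 1426464, 5826640, …
ICs: h(0) = 4.

f: a_k = 2, 2, 4, 6, 10, 16, 26, 42, 68, 110, …
f∘r: x↦r, Dx↦Dx/r' in L_f ⇒ L₀.
h₀' ⇒ L via d/dx closure of L₀.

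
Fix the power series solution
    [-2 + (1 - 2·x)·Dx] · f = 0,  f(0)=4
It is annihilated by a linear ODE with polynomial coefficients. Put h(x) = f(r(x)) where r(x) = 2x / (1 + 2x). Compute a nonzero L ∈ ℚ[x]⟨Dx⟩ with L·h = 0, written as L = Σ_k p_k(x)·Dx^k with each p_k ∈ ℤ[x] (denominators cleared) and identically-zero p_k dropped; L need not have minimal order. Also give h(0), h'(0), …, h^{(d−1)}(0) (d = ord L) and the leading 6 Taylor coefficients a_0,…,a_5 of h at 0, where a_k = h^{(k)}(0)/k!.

f: a_k = 4, 8, 16, 32, 64, 128, …
h₀=f(r): pull back L_f along r ⇒ L₀.
L = 4 + (-1 + 4·x^2)·Dx  (order 1).
h: a_k = 4, 16, 32, 64, 128, 256, …
ICs: h(0) = 4.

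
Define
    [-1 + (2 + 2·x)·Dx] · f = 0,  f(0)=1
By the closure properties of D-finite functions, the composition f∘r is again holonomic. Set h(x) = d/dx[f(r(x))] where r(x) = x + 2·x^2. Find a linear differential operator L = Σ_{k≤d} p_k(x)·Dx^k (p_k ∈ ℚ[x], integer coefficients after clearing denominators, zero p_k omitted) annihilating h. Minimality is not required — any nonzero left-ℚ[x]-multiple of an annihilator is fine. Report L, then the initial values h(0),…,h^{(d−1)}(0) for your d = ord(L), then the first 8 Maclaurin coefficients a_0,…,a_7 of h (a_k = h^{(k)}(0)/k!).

L = 7 + (-2 - 10·x - 12·x^2 - 16·x^3)·Dx  (order 1).
h: a_k = 1/2, 7/4, -21/16, -21/32, 595/256, -567/512, -5537/2048, 17843/4096, …
ICs: h(0) = 1/2.

f: a_k = 1, 1/2, -1/8, 1/16, -5/128, 7/256, -21/1024, 33/2048, …
L₀ from L_f via x↦r, Dx↦r'^{-1}Dx.
Derive L from L₀ (diff closure).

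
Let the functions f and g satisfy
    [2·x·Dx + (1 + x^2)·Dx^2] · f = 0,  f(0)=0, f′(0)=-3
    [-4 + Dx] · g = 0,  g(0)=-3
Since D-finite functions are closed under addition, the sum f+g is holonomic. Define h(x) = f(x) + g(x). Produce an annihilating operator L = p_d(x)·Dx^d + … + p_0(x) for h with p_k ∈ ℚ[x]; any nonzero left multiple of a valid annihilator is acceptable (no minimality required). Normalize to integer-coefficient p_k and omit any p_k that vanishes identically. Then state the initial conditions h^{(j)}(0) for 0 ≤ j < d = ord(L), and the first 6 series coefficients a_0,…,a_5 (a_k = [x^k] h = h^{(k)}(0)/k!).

L = (4 - 16·x - 12·x^2 - 16·x^3)·Dx + (-9 - 13·x^2 - 8·x^4)·Dx^2 + (2 + x + 4·x^2 + x^3 + 2·x^4)·Dx^3  (order 3).
h: a_k = -3, -15, -24, -31, -32, -131/5, …
ICs: h(0) = -3, h′(0) = -15, h′′(0) = -48.

f: a_k = 0, -3, 0, 1, 0, -3/5, …
g: a_k = -3, -12, -24, -32, -32, -128/5, …
h₀=f+g: left-lcm gives L₀, ord ≤ 3.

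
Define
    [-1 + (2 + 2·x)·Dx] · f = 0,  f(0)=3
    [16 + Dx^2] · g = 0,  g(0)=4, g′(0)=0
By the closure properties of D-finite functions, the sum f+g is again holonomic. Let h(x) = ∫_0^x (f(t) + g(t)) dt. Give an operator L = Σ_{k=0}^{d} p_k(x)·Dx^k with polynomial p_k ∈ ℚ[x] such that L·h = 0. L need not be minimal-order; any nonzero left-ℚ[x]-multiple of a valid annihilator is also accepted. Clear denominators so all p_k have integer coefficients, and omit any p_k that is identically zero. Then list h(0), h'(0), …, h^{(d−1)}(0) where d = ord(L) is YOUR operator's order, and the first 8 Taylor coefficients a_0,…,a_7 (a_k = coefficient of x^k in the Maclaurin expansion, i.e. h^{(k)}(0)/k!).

f: a_k = 3, 3/2, -3/8, 3/16, -15/128, 21/256, -63/1024, 99/2048, …
g: a_k = 4, 0, -32, 0, 128/3, 0, -1024/45, 0, …
Weyl lclm of L_f,L_g ⇒ L₀ (ord ≤ 3).
∫: right-multiply L₀ by Dx.
L = (-1072 - 2048·x - 1024·x^2)·Dx + (2016 + 6112·x + 6144·x^2 + 2048·x^3)·Dx^2 + (-67 - 128·x - 64·x^2)·Dx^3 + (126 + 382·x + 384·x^2 + 128·x^3)·Dx^4  (order 4).
h: a_k = 0, 7, 3/4, -259/24, 3/64, 16339/1920, 7/512, -1051411/322560, …
ICs: h(0) = 0, h′(0) = 7, h′′(0) = 3/2, h′′′(0) = -259/4.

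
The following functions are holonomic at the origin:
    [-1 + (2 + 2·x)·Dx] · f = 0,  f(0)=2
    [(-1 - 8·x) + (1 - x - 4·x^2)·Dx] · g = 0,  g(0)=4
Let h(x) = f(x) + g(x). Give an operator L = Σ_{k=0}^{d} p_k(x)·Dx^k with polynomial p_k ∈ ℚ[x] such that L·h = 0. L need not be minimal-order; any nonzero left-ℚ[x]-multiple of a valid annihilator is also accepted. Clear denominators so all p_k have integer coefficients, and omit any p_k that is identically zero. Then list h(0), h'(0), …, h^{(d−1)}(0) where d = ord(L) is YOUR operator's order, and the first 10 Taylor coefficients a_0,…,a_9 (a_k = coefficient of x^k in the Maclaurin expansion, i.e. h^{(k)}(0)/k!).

L = (21 + 75·x + 228·x^2 + 160·x^3) + (-41 - 174·x - 609·x^2 - 872·x^3 - 400·x^4)·Dx + (2 + 38·x + 30·x^2 - 198·x^3 - 352·x^4 - 160·x^5)·Dx^2  (order 2).
h: a_k = 6, 5, 79/4, 289/8, 7419/64, 33287/128, 370667/512, 1806369/1024, 76349011/16384, 383910603/32768, …
ICs: h(0) = 6, h′(0) = 5.

f: a_k = 2, 1, -1/4, 1/8, -5/64, 7/128, -21/512, 33/1024, -429/16384, 715/32768, …
g: a_k = 4, 4, 20, 36, 116, 260, 724, 1764, 4660, 11716, …
Weyl lclm of L_f,L_g ⇒ L₀ (ord ≤ 2).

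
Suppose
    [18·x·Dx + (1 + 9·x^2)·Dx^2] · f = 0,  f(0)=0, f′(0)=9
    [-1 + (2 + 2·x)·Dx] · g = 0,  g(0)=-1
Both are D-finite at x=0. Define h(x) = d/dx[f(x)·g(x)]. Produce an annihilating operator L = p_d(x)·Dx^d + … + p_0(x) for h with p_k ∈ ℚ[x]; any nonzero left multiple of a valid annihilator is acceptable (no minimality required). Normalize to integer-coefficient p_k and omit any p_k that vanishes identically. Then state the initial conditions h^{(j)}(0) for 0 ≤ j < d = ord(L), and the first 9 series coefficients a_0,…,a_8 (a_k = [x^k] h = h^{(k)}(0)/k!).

f: a_k = 0, 9, 0, -27, 0, 729/5, 0, -6561/7, 0, …
g: a_k = -1, -1/2, 1/8, -1/16, 5/128, -7/256, 21/1024, -33/2048, 429/32768, …
L₀ := L_f ⊗_s L_g (sym. prod.), ord ≤ 2.
Differentiate: ansatz ord ≤ ord L₀ ⇒ L.
L = (23 + 120·x - 570·x^2 - 648·x^3 - 81·x^4) + (52 + 220·x - 936·x^2 - 3048·x^3 - 2268·x^4 - 324·x^5)·Dx + (4 - 40·x - 68·x^2 - 432·x^3 - 948·x^4 - 648·x^5 - 108·x^6)·Dx^2  (order 2).
h: a_k = -9, -9, 675/8, 207/4, -95247/128, -274401/640, 34214319/5120, 32981661/8960, -13775430645/229376, …
ICs: h(0) = -9, h′(0) = -9.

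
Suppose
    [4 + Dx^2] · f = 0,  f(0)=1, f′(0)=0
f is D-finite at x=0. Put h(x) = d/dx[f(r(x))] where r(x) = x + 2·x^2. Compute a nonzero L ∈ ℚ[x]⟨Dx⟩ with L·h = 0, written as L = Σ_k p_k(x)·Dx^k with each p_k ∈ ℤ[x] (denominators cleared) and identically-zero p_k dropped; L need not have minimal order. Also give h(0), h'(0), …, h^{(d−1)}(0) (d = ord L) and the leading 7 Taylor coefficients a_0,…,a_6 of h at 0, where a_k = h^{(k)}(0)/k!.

L = (52 + 64·x + 384·x^2 + 1024·x^3 + 1024·x^4) + (-12 - 48·x)·Dx + (1 + 8·x + 16·x^2)·Dx^2  (order 2).
h: a_k = 0, -4, -24, -88/3, 80/3, 1432/15, 2128/15, …
ICs: h(0) = 0, h′(0) = -4.

f: a_k = 1, 0, -2, 0, 2/3, 0, -4/45, …
Substitute x→r, Dx→(1/r')Dx; clear ⇒ L₀.
h=h₀': d/dx-closure on L₀ ⇒ L.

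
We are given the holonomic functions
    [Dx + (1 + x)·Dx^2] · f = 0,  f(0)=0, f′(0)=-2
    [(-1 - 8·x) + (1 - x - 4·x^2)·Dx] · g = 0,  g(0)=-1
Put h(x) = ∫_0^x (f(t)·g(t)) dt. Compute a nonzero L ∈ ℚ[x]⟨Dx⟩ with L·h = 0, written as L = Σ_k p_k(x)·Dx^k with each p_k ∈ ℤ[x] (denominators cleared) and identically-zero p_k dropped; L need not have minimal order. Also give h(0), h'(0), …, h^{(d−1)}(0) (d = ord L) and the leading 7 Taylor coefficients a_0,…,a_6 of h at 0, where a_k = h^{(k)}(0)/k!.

L = (9 + 16·x)·Dx + (1 + 19·x + 20·x^2)·Dx^2 + (-1 + 5·x^2 + 4·x^3)·Dx^3  (order 3).
h: a_k = 0, 0, 1, 1/3, 29/12, 79/30, 1567/180, …
ICs: h(0) = 0, h′(0) = 0, h′′(0) = 2.

f: a_k = 0, -2, 1, -2/3, 1/2, -2/5, 1/3, …
g: a_k = -1, -1, -5, -9, -29, -65, -181, …
L₀ := L_f ⊗_s L_g (sym. prod.), ord ≤ 2.
h=∫h₀ ⇒ L = L₀·Dx.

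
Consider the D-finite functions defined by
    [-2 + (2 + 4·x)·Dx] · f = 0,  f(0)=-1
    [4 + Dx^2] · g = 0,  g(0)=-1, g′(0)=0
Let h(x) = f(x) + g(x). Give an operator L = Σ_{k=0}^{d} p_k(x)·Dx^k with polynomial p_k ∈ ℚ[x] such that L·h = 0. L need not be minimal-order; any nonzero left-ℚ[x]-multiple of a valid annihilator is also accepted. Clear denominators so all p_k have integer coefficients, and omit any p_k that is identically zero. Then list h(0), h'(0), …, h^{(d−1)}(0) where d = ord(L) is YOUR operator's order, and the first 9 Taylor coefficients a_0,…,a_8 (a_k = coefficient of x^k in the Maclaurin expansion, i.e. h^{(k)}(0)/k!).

f: a_k = -1, -1, 1/2, -1/2, 5/8, -7/8, 21/16, -33/16, 429/128, …
g: a_k = -1, 0, 2, 0, -2/3, 0, 4/45, 0, -2/315, …
L₀ := lclm(L_f,L_g); ord L₀ ≤ 1+2.
L = (-28 - 64·x - 64·x^2) + (12 + 88·x + 192·x^2 + 128·x^3)·Dx + (-7 - 16·x - 16·x^2)·Dx^2 + (3 + 22·x + 48·x^2 + 32·x^3)·Dx^3  (order 3).
h: a_k = -2, -1, 5/2, -1/2, -1/24, -7/8, 1009/720, -33/16, 134879/40320, …
ICs: h(0) = -2, h′(0) = -1, h′′(0) = 5.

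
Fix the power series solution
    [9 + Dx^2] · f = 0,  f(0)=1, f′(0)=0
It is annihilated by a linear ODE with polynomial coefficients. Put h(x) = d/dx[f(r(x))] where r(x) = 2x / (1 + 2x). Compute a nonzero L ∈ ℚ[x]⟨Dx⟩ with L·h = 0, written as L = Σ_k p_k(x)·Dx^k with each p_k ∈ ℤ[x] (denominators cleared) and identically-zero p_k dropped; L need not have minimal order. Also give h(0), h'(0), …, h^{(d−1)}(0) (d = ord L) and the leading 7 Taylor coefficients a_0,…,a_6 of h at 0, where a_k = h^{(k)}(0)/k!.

f: a_k = 1, 0, -9/2, 0, 27/8, 0, -81/80, …
f∘r: x↦r, Dx↦Dx/r' in L_f ⇒ L₀.
Differentiate: ansatz ord ≤ ord L₀ ⇒ L.
L = (60 + 96·x + 96·x^2) + (12 + 72·x + 144·x^2 + 96·x^3)·Dx + (1 + 8·x + 24·x^2 + 32·x^3 + 16·x^4)·Dx^2  (order 2).
h: a_k = 0, -36, 216, -648, 720, 19656/5, -154224/5, …
ICs: h(0) = 0, h′(0) = -36.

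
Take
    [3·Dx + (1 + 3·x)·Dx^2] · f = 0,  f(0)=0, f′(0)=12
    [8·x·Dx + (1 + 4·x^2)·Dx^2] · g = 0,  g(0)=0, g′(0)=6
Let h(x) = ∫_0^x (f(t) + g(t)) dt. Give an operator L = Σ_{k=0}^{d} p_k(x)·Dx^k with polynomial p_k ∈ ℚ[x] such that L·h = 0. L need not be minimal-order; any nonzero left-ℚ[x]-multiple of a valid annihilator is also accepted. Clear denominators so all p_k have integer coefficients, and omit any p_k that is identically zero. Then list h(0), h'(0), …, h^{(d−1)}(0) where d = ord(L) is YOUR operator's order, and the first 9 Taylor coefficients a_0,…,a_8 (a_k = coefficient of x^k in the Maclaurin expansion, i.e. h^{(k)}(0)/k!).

L = (-24 - 216·x + 288·x^2 + 288·x^3)·Dx^2 + (-26 - 48·x - 120·x^2 + 576·x^3 + 576·x^4)·Dx^3 + (-3 - x + 24·x^2 + 32·x^3 + 144·x^4 + 144·x^5)·Dx^4  (order 4).
h: a_k = 0, 0, 9, -6, 7, -81/5, 178/5, -486/7, 2091/14, …
ICs: h(0) = 0, h′(0) = 0, h′′(0) = 18, h′′′(0) = -36.

f: a_k = 0, 12, -18, 36, -81, 972/5, -486, 8748/7, -6561/2, …
g: a_k = 0, 6, 0, -8, 0, 96/5, 0, -384/7, 0, …
Sum ⇒ L₀ = lclm(L_f,L_g) in ℚ(x)⟨Dx⟩.
Integrate: L := L₀·Dx.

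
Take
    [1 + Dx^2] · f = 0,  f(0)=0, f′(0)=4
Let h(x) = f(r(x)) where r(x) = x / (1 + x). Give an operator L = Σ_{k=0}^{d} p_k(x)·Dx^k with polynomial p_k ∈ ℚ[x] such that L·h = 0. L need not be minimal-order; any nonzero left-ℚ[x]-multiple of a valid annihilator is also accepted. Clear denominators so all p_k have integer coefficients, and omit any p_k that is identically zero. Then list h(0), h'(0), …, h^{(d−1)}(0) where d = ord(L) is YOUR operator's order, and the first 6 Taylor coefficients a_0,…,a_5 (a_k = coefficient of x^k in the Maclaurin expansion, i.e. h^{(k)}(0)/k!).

L = 1 + (2 + 6·x + 6·x^2 + 2·x^3)·Dx + (1 + 4·x + 6·x^2 + 4·x^3 + x^4)·Dx^2  (order 2).
h: a_k = 0, 4, -4, 10/3, -2, 1/30, …
ICs: h(0) = 0, h′(0) = 4.

f: a_k = 0, 4, 0, -2/3, 0, 1/30, …
Change of var in L_f (x↦r) gives L₀.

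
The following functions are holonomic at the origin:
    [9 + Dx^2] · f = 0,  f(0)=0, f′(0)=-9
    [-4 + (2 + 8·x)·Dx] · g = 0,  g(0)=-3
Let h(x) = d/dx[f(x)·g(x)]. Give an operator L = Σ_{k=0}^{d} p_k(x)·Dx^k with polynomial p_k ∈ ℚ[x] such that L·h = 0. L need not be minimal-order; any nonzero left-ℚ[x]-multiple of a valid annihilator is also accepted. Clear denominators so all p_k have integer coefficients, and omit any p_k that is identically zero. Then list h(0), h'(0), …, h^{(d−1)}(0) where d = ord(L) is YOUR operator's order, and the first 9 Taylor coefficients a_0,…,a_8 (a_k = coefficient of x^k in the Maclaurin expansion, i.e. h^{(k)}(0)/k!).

L = (131 + 1392·x + 4512·x^2 + 6912·x^3 + 6912·x^4) + (4 - 80·x - 576·x^2 - 768·x^3)·Dx + (7 + 80·x + 352·x^2 + 768·x^3 + 768·x^4)·Dx^2  (order 2).
h: a_k = 27, 108, -567/2, 108, -6831/8, 37827/10, -1065879/80, 339309/7, -803898189/4480, …
ICs: h(0) = 27, h′(0) = 108.

f: a_k = 0, -9, 0, 27/2, 0, -243/40, 0, 729/560, 0, …
g: a_k = -3, -6, 6, -12, 30, -84, 252, -792, 2574, …
Sym-product of L_f,L_g gives L₀ (≤ ord 2).
Differentiate: ansatz ord ≤ ord L₀ ⇒ L.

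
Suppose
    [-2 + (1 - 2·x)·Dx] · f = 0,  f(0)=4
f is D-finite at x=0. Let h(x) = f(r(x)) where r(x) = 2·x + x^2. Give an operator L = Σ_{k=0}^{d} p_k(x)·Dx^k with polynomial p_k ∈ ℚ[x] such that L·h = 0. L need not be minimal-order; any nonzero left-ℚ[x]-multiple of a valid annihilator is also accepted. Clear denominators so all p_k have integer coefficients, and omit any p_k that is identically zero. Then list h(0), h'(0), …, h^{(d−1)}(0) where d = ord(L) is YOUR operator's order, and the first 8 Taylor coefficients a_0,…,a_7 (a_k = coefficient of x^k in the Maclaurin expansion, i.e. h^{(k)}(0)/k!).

f: a_k = 4, 8, 16, 32, 64, 128, 256, 512, …
Substitute x→r, Dx→(1/r')Dx; clear ⇒ L₀.
L = (4 + 4·x) + (-1 + 4·x + 2·x^2)·Dx  (order 1).
h: a_k = 4, 16, 72, 320, 1424, 6336, 28192, 125440, …
ICs: h(0) = 4.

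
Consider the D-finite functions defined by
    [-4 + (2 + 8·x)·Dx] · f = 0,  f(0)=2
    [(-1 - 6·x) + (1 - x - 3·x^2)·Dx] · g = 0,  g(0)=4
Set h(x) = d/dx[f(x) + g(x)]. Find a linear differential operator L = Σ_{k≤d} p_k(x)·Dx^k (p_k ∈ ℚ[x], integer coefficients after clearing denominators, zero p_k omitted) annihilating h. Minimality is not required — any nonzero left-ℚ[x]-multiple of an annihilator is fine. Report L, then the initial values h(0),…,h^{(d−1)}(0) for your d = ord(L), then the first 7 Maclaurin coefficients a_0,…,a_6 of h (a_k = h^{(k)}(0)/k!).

L = (-90 - 516·x - 1548·x^2 - 1296·x^3 - 1620·x^4) + (-15 - 288·x - 1752·x^2 - 4068·x^3 - 4914·x^4 - 4860·x^5)·Dx + (5 + 45·x + 109·x^2 - 18·x^3 - 468·x^4 - 1278·x^5 - 1080·x^6)·Dx^2  (order 2).
h: a_k = 8, 24, 108, 224, 1080, 1320, 9772, …
ICs: h(0) = 8, h′(0) = 24.

f: a_k = 2, 4, -4, 8, -20, 56, -168, …
g: a_k = 4, 4, 16, 28, 76, 160, 388, …
h₀=f+g: left-lcm gives L₀, ord ≤ 2.
h₀' ⇒ L via d/dx closure of L₀.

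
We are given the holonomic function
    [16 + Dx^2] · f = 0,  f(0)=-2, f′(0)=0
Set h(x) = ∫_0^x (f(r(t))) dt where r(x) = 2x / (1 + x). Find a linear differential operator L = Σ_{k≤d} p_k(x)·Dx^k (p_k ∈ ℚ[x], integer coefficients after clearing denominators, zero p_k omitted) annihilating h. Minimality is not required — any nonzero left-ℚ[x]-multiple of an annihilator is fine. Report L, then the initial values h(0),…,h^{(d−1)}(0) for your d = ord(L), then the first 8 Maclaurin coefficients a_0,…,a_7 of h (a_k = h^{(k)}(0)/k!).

L = 64·Dx + (2 + 6·x + 6·x^2 + 2·x^3)·Dx^2 + (1 + 4·x + 6·x^2 + 4·x^3 + x^4)·Dx^3  (order 3).
h: a_k = 0, -2, 0, 64/3, -32, -448/15, 1664/9, -106432/315, …
ICs: h(0) = 0, h′(0) = -2, h′′(0) = 0.

f: a_k = -2, 0, 16, 0, -64/3, 0, 512/45, 0, …
L₀ from L_f via x↦r, Dx↦r'^{-1}Dx.
Integrate: L := L₀·Dx.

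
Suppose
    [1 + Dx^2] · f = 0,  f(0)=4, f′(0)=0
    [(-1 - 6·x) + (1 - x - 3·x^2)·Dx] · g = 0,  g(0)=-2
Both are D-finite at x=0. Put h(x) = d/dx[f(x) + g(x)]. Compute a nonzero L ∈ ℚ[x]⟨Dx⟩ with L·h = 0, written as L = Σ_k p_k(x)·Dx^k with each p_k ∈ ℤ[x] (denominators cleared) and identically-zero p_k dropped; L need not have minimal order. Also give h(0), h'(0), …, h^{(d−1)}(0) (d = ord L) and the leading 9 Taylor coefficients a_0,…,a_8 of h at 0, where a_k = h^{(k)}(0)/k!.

L = (464 + 2522·x + 8618·x^2 + 6330·x^3 + 9630·x^4 + 486·x^5 + 486·x^6) + (-43 - 249·x + 114·x^2 + 559·x^3 + 1500·x^4 + 1863·x^5 + 189·x^6 + 162·x^7)·Dx + (464 + 2522·x + 8618·x^2 + 6330·x^3 + 9630·x^4 + 486·x^5 + 486·x^6)·Dx^2 + (-43 - 249·x + 114·x^2 + 559·x^3 + 1500·x^4 + 1863·x^5 + 189·x^6 + 162·x^7)·Dx^3  (order 3).
h: a_k = -2, -20, -42, -454/3, -400, -34921/30, -3038, -10241279/1260, -20862, …
ICs: h(0) = -2, h′(0) = -20, h′′(0) = -84.

f: a_k = 4, 0, -2, 0, 1/6, 0, -1/180, 0, 1/10080, …
g: a_k = -2, -2, -8, -14, -38, -80, -194, -434, -1016, …
f+g: L₀ = lclm(L_f,L_g), ord ≤ 2+1.
h=h₀': d/dx-closure on L₀ ⇒ L.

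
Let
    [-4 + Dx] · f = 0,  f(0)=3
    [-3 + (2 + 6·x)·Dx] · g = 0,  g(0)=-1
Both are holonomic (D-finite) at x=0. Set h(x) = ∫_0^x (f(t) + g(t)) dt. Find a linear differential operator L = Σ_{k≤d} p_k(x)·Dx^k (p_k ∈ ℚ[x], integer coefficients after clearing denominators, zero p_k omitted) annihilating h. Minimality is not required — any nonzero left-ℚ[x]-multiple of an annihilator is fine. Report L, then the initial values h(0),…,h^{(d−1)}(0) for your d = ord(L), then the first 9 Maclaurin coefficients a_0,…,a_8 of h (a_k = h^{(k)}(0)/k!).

f: a_k = 3, 12, 24, 32, 32, 128/5, 256/15, 1024/105, 512/105, …
g: a_k = -1, -3/2, 9/8, -27/16, 405/128, -1701/256, 15309/1024, -72171/2048, 2814669/32768, …
h₀=f+g: left-lcm gives L₀, ord ≤ 2.
h=∫h₀ ⇒ L = L₀·Dx.
L = (132 + 288·x)·Dx + (-73 - 384·x - 576·x^2)·Dx^2 + (10 + 78·x + 144·x^2)·Dx^3  (order 3).
h: a_k = 0, 2, 21/4, 67/8, 485/64, 4501/640, 24263/7680, 491779/107520, -5480803/1720320, …
ICs: h(0) = 0, h′(0) = 2, h′′(0) = 21/2.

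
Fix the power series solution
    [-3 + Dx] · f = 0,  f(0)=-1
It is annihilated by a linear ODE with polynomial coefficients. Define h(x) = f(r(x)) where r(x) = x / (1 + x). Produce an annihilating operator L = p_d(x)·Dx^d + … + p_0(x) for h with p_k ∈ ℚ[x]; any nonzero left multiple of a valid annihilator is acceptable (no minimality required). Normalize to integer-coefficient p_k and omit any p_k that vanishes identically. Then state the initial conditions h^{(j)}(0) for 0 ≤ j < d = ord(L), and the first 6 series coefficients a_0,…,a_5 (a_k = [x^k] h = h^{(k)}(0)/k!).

L = -3 + (1 + 2·x + x^2)·Dx  (order 1).
h: a_k = -1, -3, -3/2, 3/2, -3/8, -21/40, …
ICs: h(0) = -1.

f: a_k = -1, -3, -9/2, -9/2, -27/8, -81/40, …
h₀=f(r): pull back L_f along r ⇒ L₀.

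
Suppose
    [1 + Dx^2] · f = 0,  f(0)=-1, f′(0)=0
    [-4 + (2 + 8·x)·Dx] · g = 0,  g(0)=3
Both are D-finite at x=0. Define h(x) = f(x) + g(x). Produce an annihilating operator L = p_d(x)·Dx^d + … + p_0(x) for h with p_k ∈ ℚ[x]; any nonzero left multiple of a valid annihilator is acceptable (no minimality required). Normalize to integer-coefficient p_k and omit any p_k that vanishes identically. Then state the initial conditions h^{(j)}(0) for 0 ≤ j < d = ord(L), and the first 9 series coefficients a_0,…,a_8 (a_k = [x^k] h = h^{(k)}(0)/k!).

L = (-26 - 16·x - 32·x^2) + (-3 - 4·x + 48·x^2 + 64·x^3)·Dx + (-26 - 16·x - 32·x^2)·Dx^2 + (-3 - 4·x + 48·x^2 + 64·x^3)·Dx^3  (order 3).
h: a_k = 2, 6, -11/2, 12, -721/24, 84, -181439/720, 792, -103783681/40320, …
ICs: h(0) = 2, h′(0) = 6, h′′(0) = -11.

f: a_k = -1, 0, 1/2, 0, -1/24, 0, 1/720, 0, -1/40320, …
g: a_k = 3, 6, -6, 12, -30, 84, -252, 792, -2574, …
Weyl lclm of L_f,L_g ⇒ L₀ (ord ≤ 3).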